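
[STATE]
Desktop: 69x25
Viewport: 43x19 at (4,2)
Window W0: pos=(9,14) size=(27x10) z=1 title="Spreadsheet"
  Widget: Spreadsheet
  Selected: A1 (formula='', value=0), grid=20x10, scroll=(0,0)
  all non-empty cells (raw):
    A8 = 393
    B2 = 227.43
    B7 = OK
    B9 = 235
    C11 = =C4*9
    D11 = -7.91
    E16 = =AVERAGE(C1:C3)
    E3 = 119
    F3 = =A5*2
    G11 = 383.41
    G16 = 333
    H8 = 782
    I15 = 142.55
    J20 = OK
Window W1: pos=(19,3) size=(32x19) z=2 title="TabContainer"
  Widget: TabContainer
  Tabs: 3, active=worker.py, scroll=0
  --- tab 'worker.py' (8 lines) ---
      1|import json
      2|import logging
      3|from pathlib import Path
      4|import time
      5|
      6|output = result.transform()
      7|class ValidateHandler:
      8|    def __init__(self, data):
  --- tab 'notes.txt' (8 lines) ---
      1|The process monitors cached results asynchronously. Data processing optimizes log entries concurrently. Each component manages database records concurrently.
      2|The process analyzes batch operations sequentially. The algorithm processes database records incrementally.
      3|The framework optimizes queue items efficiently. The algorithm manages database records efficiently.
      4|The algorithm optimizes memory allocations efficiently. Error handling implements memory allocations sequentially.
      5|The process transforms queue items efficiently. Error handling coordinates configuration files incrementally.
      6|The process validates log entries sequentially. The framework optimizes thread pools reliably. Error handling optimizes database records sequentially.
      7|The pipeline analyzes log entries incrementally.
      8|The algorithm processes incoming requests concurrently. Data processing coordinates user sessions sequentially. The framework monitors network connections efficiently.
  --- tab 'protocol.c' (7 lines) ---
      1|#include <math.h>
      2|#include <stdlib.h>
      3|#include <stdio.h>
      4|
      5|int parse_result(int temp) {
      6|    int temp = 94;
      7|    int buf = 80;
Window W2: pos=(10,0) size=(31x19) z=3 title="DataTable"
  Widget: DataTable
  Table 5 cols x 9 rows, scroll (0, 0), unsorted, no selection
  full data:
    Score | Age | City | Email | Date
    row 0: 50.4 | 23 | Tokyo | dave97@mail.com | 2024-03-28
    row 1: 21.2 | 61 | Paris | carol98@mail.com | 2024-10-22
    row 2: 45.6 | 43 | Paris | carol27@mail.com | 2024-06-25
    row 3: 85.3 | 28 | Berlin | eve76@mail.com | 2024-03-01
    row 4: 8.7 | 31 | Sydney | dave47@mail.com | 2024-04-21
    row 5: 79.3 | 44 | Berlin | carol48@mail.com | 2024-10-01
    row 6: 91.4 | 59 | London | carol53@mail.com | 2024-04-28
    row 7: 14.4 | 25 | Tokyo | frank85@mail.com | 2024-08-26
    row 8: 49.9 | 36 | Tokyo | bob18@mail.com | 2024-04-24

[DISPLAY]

      ┠─────────────────────────────┨      
      ┃Score│Age│City  │Email       ┃━━━━━━
      ┃─────┼───┼──────┼────────────┃      
      ┃50.4 │23 │Tokyo │dave97@mail.┃──────
      ┃21.2 │61 │Paris │carol98@mail┃t │ pr
      ┃45.6 │43 │Paris │carol27@mail┃──────
      ┃85.3 │28 │Berlin│eve76@mail.c┃      
      ┃8.7  │31 │Sydney│dave47@mail.┃      
      ┃79.3 │44 │Berlin│carol48@mail┃ath   
      ┃91.4 │59 │London│carol53@mail┃      
      ┃14.4 │25 │Tokyo │frank85@mail┃      
      ┃49.9 │36 │Tokyo │bob18@mail.c┃form()
     ┏┃                             ┃:     
     ┃┃                             ┃, data
     ┠┃                             ┃      
     ┃┃                             ┃      
     ┃┗━━━━━━━━━━━━━━━━━━━━━━━━━━━━━┛      
     ┃---------┃                           
     ┃  1      ┃                           


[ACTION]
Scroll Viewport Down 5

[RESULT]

      ┃21.2 │61 │Paris │carol98@mail┃t │ pr
      ┃45.6 │43 │Paris │carol27@mail┃──────
      ┃85.3 │28 │Berlin│eve76@mail.c┃      
      ┃8.7  │31 │Sydney│dave47@mail.┃      
      ┃79.3 │44 │Berlin│carol48@mail┃ath   
      ┃91.4 │59 │London│carol53@mail┃      
      ┃14.4 │25 │Tokyo │frank85@mail┃      
      ┃49.9 │36 │Tokyo │bob18@mail.c┃form()
     ┏┃                             ┃:     
     ┃┃                             ┃, data
     ┠┃                             ┃      
     ┃┃                             ┃      
     ┃┗━━━━━━━━━━━━━━━━━━━━━━━━━━━━━┛      
     ┃---------┃                           
     ┃  1      ┃                           
     ┃  2      ┗━━━━━━━━━━━━━━━━━━━━━━━━━━━
     ┃  3        0       0     ┃           
     ┗━━━━━━━━━━━━━━━━━━━━━━━━━┛           
                                           


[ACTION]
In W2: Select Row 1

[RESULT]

      ┃>1.2 │61 │Paris │carol98@mail┃t │ pr
      ┃45.6 │43 │Paris │carol27@mail┃──────
      ┃85.3 │28 │Berlin│eve76@mail.c┃      
      ┃8.7  │31 │Sydney│dave47@mail.┃      
      ┃79.3 │44 │Berlin│carol48@mail┃ath   
      ┃91.4 │59 │London│carol53@mail┃      
      ┃14.4 │25 │Tokyo │frank85@mail┃      
      ┃49.9 │36 │Tokyo │bob18@mail.c┃form()
     ┏┃                             ┃:     
     ┃┃                             ┃, data
     ┠┃                             ┃      
     ┃┃                             ┃      
     ┃┗━━━━━━━━━━━━━━━━━━━━━━━━━━━━━┛      
     ┃---------┃                           
     ┃  1      ┃                           
     ┃  2      ┗━━━━━━━━━━━━━━━━━━━━━━━━━━━
     ┃  3        0       0     ┃           
     ┗━━━━━━━━━━━━━━━━━━━━━━━━━┛           
                                           


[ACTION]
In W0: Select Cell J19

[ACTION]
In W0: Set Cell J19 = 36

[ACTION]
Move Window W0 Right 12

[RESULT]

      ┃>1.2 │61 │Paris │carol98@mail┃t │ pr
      ┃45.6 │43 │Paris │carol27@mail┃──────
      ┃85.3 │28 │Berlin│eve76@mail.c┃      
      ┃8.7  │31 │Sydney│dave47@mail.┃      
      ┃79.3 │44 │Berlin│carol48@mail┃ath   
      ┃91.4 │59 │London│carol53@mail┃      
      ┃14.4 │25 │Tokyo │frank85@mail┃      
      ┃49.9 │36 │Tokyo │bob18@mail.c┃form()
      ┃                             ┃:     
      ┃                             ┃, data
      ┃                             ┃      
      ┃                             ┃      
      ┗━━━━━━━━━━━━━━━━━━━━━━━━━━━━━┛      
               ┃                           
               ┃                           
               ┗━━━━━━━━━━━━━━━━━━━━━━━━━━━
                 ┃  3        0       0     
                 ┗━━━━━━━━━━━━━━━━━━━━━━━━━
                                           


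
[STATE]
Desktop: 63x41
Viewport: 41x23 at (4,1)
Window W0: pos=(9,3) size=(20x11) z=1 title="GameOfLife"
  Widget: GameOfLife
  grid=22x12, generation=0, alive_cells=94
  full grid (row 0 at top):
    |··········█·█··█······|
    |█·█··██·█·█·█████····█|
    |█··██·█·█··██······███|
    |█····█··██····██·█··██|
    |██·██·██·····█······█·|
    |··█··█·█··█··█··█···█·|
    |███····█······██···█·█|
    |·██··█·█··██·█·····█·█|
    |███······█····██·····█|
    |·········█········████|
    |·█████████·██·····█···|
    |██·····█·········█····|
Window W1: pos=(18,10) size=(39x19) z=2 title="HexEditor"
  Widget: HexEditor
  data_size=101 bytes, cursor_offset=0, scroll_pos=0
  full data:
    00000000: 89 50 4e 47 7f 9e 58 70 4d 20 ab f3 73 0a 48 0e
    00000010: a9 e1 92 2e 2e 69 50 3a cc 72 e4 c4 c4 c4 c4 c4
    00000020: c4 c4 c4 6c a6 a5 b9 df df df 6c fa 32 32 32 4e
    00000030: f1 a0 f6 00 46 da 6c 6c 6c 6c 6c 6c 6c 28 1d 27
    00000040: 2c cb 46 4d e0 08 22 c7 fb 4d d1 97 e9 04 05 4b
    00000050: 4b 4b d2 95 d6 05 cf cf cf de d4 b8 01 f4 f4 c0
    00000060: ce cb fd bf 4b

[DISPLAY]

                                         
                                         
     ┏━━━━━━━━━━━━━━━━━━┓                
     ┃ GameOfLife       ┃                
     ┠──────────────────┨                
     ┃Gen: 0            ┃                
     ┃···█··██····██·█··┃                
     ┃·██·██·····█······┃                
     ┃█··█·█··█··█··█···┃                
     ┃█····█··┏━━━━━━━━━━━━━━━━━━━━━━━━━━
     ┃█··█·█··┃ HexEditor                
     ┃█······█┠──────────────────────────
     ┗━━━━━━━━┃00000000  89 50 4e 47 7f 9
              ┃00000010  a9 e1 92 2e 2e 6
              ┃00000020  c4 c4 c4 6c a6 a
              ┃00000030  f1 a0 f6 00 46 d
              ┃00000040  2c cb 46 4d e0 0
              ┃00000050  4b 4b d2 95 d6 0
              ┃00000060  ce cb fd bf 4b  
              ┃                          
              ┃                          
              ┃                          
              ┃                          


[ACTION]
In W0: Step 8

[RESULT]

                                         
                                         
     ┏━━━━━━━━━━━━━━━━━━┓                
     ┃ GameOfLife       ┃                
     ┠──────────────────┨                
     ┃Gen: 8            ┃                
     ┃██·█···█··█·█·····┃                
     ┃█·█··█·····█···█·█┃                
     ┃··█·····█······█··┃                
     ┃███·█···┏━━━━━━━━━━━━━━━━━━━━━━━━━━
     ┃·██·█···┃ HexEditor                
     ┃·····█·█┠──────────────────────────
     ┗━━━━━━━━┃00000000  89 50 4e 47 7f 9
              ┃00000010  a9 e1 92 2e 2e 6
              ┃00000020  c4 c4 c4 6c a6 a
              ┃00000030  f1 a0 f6 00 46 d
              ┃00000040  2c cb 46 4d e0 0
              ┃00000050  4b 4b d2 95 d6 0
              ┃00000060  ce cb fd bf 4b  
              ┃                          
              ┃                          
              ┃                          
              ┃                          


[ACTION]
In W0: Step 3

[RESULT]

                                         
                                         
     ┏━━━━━━━━━━━━━━━━━━┓                
     ┃ GameOfLife       ┃                
     ┠──────────────────┨                
     ┃Gen: 11           ┃                
     ┃··█······██··█····┃                
     ┃···█······███···█·┃                
     ┃····█··········█··┃                
     ┃···█·█··┏━━━━━━━━━━━━━━━━━━━━━━━━━━
     ┃█··██·█·┃ HexEditor                
     ┃····█··█┠──────────────────────────
     ┗━━━━━━━━┃00000000  89 50 4e 47 7f 9
              ┃00000010  a9 e1 92 2e 2e 6
              ┃00000020  c4 c4 c4 6c a6 a
              ┃00000030  f1 a0 f6 00 46 d
              ┃00000040  2c cb 46 4d e0 0
              ┃00000050  4b 4b d2 95 d6 0
              ┃00000060  ce cb fd bf 4b  
              ┃                          
              ┃                          
              ┃                          
              ┃                          


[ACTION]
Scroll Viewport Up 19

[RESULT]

                                         
                                         
                                         
     ┏━━━━━━━━━━━━━━━━━━┓                
     ┃ GameOfLife       ┃                
     ┠──────────────────┨                
     ┃Gen: 11           ┃                
     ┃··█······██··█····┃                
     ┃···█······███···█·┃                
     ┃····█··········█··┃                
     ┃···█·█··┏━━━━━━━━━━━━━━━━━━━━━━━━━━
     ┃█··██·█·┃ HexEditor                
     ┃····█··█┠──────────────────────────
     ┗━━━━━━━━┃00000000  89 50 4e 47 7f 9
              ┃00000010  a9 e1 92 2e 2e 6
              ┃00000020  c4 c4 c4 6c a6 a
              ┃00000030  f1 a0 f6 00 46 d
              ┃00000040  2c cb 46 4d e0 0
              ┃00000050  4b 4b d2 95 d6 0
              ┃00000060  ce cb fd bf 4b  
              ┃                          
              ┃                          
              ┃                          


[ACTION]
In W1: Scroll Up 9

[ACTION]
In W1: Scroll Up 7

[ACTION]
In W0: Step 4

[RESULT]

                                         
                                         
                                         
     ┏━━━━━━━━━━━━━━━━━━┓                
     ┃ GameOfLife       ┃                
     ┠──────────────────┨                
     ┃Gen: 15           ┃                
     ┃···█···█··········┃                
     ┃···█····██········┃                
     ┃··████····█·█·····┃                
     ┃·····██·┏━━━━━━━━━━━━━━━━━━━━━━━━━━
     ┃·····█·█┃ HexEditor                
     ┃···█···█┠──────────────────────────
     ┗━━━━━━━━┃00000000  89 50 4e 47 7f 9
              ┃00000010  a9 e1 92 2e 2e 6
              ┃00000020  c4 c4 c4 6c a6 a
              ┃00000030  f1 a0 f6 00 46 d
              ┃00000040  2c cb 46 4d e0 0
              ┃00000050  4b 4b d2 95 d6 0
              ┃00000060  ce cb fd bf 4b  
              ┃                          
              ┃                          
              ┃                          


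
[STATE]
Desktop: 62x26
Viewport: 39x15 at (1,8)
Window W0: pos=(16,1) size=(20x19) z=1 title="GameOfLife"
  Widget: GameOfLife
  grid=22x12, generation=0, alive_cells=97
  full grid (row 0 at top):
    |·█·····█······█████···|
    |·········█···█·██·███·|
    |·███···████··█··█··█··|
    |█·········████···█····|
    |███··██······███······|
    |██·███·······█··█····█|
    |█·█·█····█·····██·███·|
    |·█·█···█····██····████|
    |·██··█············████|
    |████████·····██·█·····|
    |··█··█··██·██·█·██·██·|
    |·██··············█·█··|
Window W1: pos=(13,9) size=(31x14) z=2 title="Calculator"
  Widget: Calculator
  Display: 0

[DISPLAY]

               ┃········████···█··┃    
            ┏━━━━━━━━━━━━━━━━━━━━━━━━━━
            ┃ Calculator               
            ┠──────────────────────────
            ┃                          
            ┃┌───┬───┬───┬───┐         
            ┃│ 7 │ 8 │ 9 │ ÷ │         
            ┃├───┼───┼───┼───┤         
            ┃│ 4 │ 5 │ 6 │ × │         
            ┃├───┼───┼───┼───┤         
            ┃│ 1 │ 2 │ 3 │ - │         
            ┃├───┼───┼───┼───┤         
            ┃│ 0 │ . │ = │ + │         
            ┃└───┴───┴───┴───┘         
            ┗━━━━━━━━━━━━━━━━━━━━━━━━━━


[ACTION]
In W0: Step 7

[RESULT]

               ┃···············██·┃    
            ┏━━━━━━━━━━━━━━━━━━━━━━━━━━
            ┃ Calculator               
            ┠──────────────────────────
            ┃                          
            ┃┌───┬───┬───┬───┐         
            ┃│ 7 │ 8 │ 9 │ ÷ │         
            ┃├───┼───┼───┼───┤         
            ┃│ 4 │ 5 │ 6 │ × │         
            ┃├───┼───┼───┼───┤         
            ┃│ 1 │ 2 │ 3 │ - │         
            ┃├───┼───┼───┼───┤         
            ┃│ 0 │ . │ = │ + │         
            ┃└───┴───┴───┴───┘         
            ┗━━━━━━━━━━━━━━━━━━━━━━━━━━


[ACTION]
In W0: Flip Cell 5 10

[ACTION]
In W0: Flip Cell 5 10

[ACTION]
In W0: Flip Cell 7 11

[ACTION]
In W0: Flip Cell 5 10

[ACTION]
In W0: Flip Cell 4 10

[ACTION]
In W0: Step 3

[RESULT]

               ┃················██┃    
            ┏━━━━━━━━━━━━━━━━━━━━━━━━━━
            ┃ Calculator               
            ┠──────────────────────────
            ┃                          
            ┃┌───┬───┬───┬───┐         
            ┃│ 7 │ 8 │ 9 │ ÷ │         
            ┃├───┼───┼───┼───┤         
            ┃│ 4 │ 5 │ 6 │ × │         
            ┃├───┼───┼───┼───┤         
            ┃│ 1 │ 2 │ 3 │ - │         
            ┃├───┼───┼───┼───┤         
            ┃│ 0 │ . │ = │ + │         
            ┃└───┴───┴───┴───┘         
            ┗━━━━━━━━━━━━━━━━━━━━━━━━━━


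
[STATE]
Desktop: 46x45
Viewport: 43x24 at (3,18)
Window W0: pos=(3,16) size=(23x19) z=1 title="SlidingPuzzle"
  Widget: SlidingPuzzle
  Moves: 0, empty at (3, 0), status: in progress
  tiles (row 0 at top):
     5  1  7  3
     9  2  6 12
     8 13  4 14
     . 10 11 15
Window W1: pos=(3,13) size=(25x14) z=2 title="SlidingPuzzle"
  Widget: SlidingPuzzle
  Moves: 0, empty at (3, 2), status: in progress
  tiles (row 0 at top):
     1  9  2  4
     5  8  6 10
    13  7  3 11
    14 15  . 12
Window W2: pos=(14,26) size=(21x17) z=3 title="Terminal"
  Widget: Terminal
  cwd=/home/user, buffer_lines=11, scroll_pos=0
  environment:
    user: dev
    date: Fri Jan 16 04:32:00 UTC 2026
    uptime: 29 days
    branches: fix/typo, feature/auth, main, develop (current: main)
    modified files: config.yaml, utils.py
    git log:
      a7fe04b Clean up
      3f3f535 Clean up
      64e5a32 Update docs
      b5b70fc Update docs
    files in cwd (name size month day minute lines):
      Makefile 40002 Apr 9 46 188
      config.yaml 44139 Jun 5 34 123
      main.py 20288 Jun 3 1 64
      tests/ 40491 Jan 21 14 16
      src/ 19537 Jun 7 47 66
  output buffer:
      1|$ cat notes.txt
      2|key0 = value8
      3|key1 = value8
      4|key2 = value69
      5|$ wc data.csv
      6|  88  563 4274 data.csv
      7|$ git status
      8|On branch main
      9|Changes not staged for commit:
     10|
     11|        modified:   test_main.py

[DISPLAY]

┃├────┼────┼────┼────┤  ┃                  
┃│  5 │  8 │  6 │ 10 │  ┃                  
┃├────┼────┼────┼────┤  ┃                  
┃│ 13 │  7 │  3 │ 11 │  ┃                  
┃├────┼────┼────┼────┤  ┃                  
┃│ 14 │ 15 │    │ 12 │  ┃                  
┃└────┴────┴────┴────┘  ┃                  
┃Moves: 0               ┃                  
┗━━━━━━━━━━┏━━━━━━━━━━━━━━━━━━━┓           
┃└────┴────┃ Terminal          ┃           
┃Moves: 0  ┠───────────────────┨           
┃          ┃$ cat notes.txt    ┃           
┃          ┃key0 = value8      ┃           
┃          ┃key1 = value8      ┃           
┃          ┃key2 = value69     ┃           
┃          ┃$ wc data.csv      ┃           
┗━━━━━━━━━━┃  88  563 4274 data┃           
           ┃$ git status       ┃           
           ┃On branch main     ┃           
           ┃Changes not staged ┃           
           ┃                   ┃           
           ┃        modified:  ┃           
           ┃$ █                ┃           
           ┃                   ┃           


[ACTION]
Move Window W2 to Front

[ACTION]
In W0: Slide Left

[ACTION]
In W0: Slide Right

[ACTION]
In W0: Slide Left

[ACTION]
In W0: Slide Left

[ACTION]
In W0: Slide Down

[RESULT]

┃├────┼────┼────┼────┤  ┃                  
┃│  5 │  8 │  6 │ 10 │  ┃                  
┃├────┼────┼────┼────┤  ┃                  
┃│ 13 │  7 │  3 │ 11 │  ┃                  
┃├────┼────┼────┼────┤  ┃                  
┃│ 14 │ 15 │    │ 12 │  ┃                  
┃└────┴────┴────┴────┘  ┃                  
┃Moves: 0               ┃                  
┗━━━━━━━━━━┏━━━━━━━━━━━━━━━━━━━┓           
┃└────┴────┃ Terminal          ┃           
┃Moves: 5  ┠───────────────────┨           
┃          ┃$ cat notes.txt    ┃           
┃          ┃key0 = value8      ┃           
┃          ┃key1 = value8      ┃           
┃          ┃key2 = value69     ┃           
┃          ┃$ wc data.csv      ┃           
┗━━━━━━━━━━┃  88  563 4274 data┃           
           ┃$ git status       ┃           
           ┃On branch main     ┃           
           ┃Changes not staged ┃           
           ┃                   ┃           
           ┃        modified:  ┃           
           ┃$ █                ┃           
           ┃                   ┃           


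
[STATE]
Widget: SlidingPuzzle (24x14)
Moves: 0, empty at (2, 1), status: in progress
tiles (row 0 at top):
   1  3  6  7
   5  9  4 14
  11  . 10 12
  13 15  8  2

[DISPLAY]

┌────┬────┬────┬────┐   
│  1 │  3 │  6 │  7 │   
├────┼────┼────┼────┤   
│  5 │  9 │  4 │ 14 │   
├────┼────┼────┼────┤   
│ 11 │    │ 10 │ 12 │   
├────┼────┼────┼────┤   
│ 13 │ 15 │  8 │  2 │   
└────┴────┴────┴────┘   
Moves: 0                
                        
                        
                        
                        


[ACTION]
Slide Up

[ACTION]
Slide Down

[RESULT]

┌────┬────┬────┬────┐   
│  1 │  3 │  6 │  7 │   
├────┼────┼────┼────┤   
│  5 │  9 │  4 │ 14 │   
├────┼────┼────┼────┤   
│ 11 │    │ 10 │ 12 │   
├────┼────┼────┼────┤   
│ 13 │ 15 │  8 │  2 │   
└────┴────┴────┴────┘   
Moves: 2                
                        
                        
                        
                        


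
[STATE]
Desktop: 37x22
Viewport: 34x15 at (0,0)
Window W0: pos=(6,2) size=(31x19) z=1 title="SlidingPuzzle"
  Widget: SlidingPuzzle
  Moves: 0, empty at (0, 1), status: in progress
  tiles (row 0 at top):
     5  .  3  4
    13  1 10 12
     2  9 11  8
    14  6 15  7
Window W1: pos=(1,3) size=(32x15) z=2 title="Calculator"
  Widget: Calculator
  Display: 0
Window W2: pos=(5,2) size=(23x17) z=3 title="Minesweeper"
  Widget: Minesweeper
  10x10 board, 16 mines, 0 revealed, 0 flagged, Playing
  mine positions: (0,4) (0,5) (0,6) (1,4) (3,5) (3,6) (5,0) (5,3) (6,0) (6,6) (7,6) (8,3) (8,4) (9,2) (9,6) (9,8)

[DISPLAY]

                                  
                                  
     ┏━━━━━━━━━━━━━━━━━━━━━┓━━━━━━
 ┏━━━┃ Minesweeper         ┃━━━━┓ 
 ┃ Ca┠─────────────────────┨    ┃─
 ┠───┃■■■■■■■■■■           ┃────┨ 
 ┃   ┃■■■■■■■■■■           ┃   0┃ 
 ┃┌──┃■■■■■■■■■■           ┃    ┃ 
 ┃│ 7┃■■■■■■■■■■           ┃    ┃ 
 ┃├──┃■■■■■■■■■■           ┃    ┃ 
 ┃│ 4┃■■■■■■■■■■           ┃    ┃ 
 ┃├──┃■■■■■■■■■■           ┃    ┃ 
 ┃│ 1┃■■■■■■■■■■           ┃    ┃ 
 ┃├──┃■■■■■■■■■■           ┃    ┃ 
 ┃│ 0┃■■■■■■■■■■           ┃    ┃ 


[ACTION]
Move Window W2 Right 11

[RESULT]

                                  
                                  
      ┏━━━━━━━┏━━━━━━━━━━━━━━━━━━━
 ┏━━━━━━━━━━━━┃ Minesweeper       
 ┃ Calculator ┠───────────────────
 ┠────────────┃■■■■■■■■■■         
 ┃            ┃■■■■■■■■■■         
 ┃┌───┬───┬───┃■■■■■■■■■■         
 ┃│ 7 │ 8 │ 9 ┃■■■■■■■■■■         
 ┃├───┼───┼───┃■■■■■■■■■■         
 ┃│ 4 │ 5 │ 6 ┃■■■■■■■■■■         
 ┃├───┼───┼───┃■■■■■■■■■■         
 ┃│ 1 │ 2 │ 3 ┃■■■■■■■■■■         
 ┃├───┼───┼───┃■■■■■■■■■■         
 ┃│ 0 │ . │ = ┃■■■■■■■■■■         


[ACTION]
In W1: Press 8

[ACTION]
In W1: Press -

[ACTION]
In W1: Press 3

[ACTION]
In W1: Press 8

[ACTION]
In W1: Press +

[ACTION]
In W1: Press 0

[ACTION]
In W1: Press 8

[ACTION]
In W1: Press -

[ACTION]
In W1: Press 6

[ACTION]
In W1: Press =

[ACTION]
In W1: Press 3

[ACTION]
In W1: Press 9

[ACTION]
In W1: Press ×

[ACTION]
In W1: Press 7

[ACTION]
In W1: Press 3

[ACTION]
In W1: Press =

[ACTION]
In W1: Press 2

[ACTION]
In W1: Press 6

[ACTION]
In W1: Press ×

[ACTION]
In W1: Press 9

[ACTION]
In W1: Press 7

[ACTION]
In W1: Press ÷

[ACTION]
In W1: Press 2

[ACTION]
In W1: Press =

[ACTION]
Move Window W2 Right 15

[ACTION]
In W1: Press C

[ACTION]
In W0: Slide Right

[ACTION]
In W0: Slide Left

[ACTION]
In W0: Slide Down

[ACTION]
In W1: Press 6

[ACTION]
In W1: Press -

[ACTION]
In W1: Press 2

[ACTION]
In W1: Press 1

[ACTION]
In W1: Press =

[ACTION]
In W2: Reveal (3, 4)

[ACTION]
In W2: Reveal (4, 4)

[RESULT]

                                  
                                  
      ┏━━━━━━━┏━━━━━━━━━━━━━━━━━━━
 ┏━━━━━━━━━━━━┃ Minesweeper       
 ┃ Calculator ┠───────────────────
 ┠────────────┃■■■■■■■■■■         
 ┃            ┃■■■■■■■■■■         
 ┃┌───┬───┬───┃■■■■■■■■■■         
 ┃│ 7 │ 8 │ 9 ┃■■■■1■■■■■         
 ┃├───┼───┼───┃■■■■2■■■■■         
 ┃│ 4 │ 5 │ 6 ┃■■■■■■■■■■         
 ┃├───┼───┼───┃■■■■■■■■■■         
 ┃│ 1 │ 2 │ 3 ┃■■■■■■■■■■         
 ┃├───┼───┼───┃■■■■■■■■■■         
 ┃│ 0 │ . │ = ┃■■■■■■■■■■         


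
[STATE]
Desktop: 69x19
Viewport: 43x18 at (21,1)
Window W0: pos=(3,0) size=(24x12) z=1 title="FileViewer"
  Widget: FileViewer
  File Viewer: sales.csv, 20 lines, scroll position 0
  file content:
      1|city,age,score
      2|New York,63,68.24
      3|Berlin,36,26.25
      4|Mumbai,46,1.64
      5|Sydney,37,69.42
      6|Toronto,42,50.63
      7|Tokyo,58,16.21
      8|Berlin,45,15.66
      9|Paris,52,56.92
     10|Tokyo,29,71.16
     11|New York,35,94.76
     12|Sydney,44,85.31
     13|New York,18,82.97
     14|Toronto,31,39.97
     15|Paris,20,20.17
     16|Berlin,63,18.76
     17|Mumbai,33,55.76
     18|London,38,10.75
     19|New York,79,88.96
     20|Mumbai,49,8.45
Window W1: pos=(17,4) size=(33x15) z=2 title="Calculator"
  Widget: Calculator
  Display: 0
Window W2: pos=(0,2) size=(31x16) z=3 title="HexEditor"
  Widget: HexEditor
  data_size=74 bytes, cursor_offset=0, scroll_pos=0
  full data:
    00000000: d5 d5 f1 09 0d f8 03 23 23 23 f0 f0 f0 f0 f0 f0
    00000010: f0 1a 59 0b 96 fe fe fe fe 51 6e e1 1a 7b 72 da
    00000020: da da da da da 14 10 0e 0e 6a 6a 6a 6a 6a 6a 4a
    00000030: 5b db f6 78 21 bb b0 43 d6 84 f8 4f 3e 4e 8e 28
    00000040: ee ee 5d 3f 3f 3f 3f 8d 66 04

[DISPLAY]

     ┃                                     
━━━━━━━━━┓                                 
         ┃                                 
─────────┨━━━━━━━━━━━━━━━━━━┓              
9 0d f8 0┃                  ┃              
b 96 fe f┃──────────────────┨              
a da 14 1┃                 0┃              
8 21 bb b┃───┐              ┃              
f 3f 3f 3┃ ÷ │              ┃              
         ┃───┤              ┃              
         ┃ × │              ┃              
         ┃───┤              ┃              
         ┃ - │              ┃              
         ┃───┤              ┃              
         ┃ + │              ┃              
         ┃───┤              ┃              
━━━━━━━━━┛ M+│              ┃              
━━━━━━━━━━━━━━━━━━━━━━━━━━━━┛              


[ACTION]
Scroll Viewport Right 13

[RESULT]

┃                                          
━━━━┓                                      
    ┃                                      
────┨━━━━━━━━━━━━━━━━━━┓                   
f8 0┃                  ┃                   
fe f┃──────────────────┨                   
14 1┃                 0┃                   
bb b┃───┐              ┃                   
3f 3┃ ÷ │              ┃                   
    ┃───┤              ┃                   
    ┃ × │              ┃                   
    ┃───┤              ┃                   
    ┃ - │              ┃                   
    ┃───┤              ┃                   
    ┃ + │              ┃                   
    ┃───┤              ┃                   
━━━━┛ M+│              ┃                   
━━━━━━━━━━━━━━━━━━━━━━━┛                   


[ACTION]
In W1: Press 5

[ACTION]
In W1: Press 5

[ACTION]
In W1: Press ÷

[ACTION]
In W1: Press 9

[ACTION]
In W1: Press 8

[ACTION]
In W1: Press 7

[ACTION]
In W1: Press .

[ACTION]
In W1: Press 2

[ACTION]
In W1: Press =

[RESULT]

┃                                          
━━━━┓                                      
    ┃                                      
────┨━━━━━━━━━━━━━━━━━━┓                   
f8 0┃                  ┃                   
fe f┃──────────────────┨                   
14 1┃     0.05571312804┃                   
bb b┃───┐              ┃                   
3f 3┃ ÷ │              ┃                   
    ┃───┤              ┃                   
    ┃ × │              ┃                   
    ┃───┤              ┃                   
    ┃ - │              ┃                   
    ┃───┤              ┃                   
    ┃ + │              ┃                   
    ┃───┤              ┃                   
━━━━┛ M+│              ┃                   
━━━━━━━━━━━━━━━━━━━━━━━┛                   


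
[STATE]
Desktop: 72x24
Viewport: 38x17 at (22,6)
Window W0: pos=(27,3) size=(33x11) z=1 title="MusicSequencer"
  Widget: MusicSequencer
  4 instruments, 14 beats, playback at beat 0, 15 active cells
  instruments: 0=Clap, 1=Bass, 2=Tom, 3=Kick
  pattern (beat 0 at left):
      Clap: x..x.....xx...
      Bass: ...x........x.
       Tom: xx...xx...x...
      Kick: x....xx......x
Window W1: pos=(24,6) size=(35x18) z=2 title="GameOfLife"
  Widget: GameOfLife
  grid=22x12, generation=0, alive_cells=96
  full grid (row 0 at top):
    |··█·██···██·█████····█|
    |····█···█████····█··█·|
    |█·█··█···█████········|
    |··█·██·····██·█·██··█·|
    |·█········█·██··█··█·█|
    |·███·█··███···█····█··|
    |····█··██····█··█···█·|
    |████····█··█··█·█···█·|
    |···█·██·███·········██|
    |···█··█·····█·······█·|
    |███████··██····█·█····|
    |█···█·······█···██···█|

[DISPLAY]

  ┏━━━━━━━━━━━━━━━━━━━━━━━━━━━━━━━━━┓┃
  ┃ GameOfLife                      ┃┃
  ┠─────────────────────────────────┨┃
  ┃Gen: 0                           ┃┃
  ┃··█·██···██·█████····█           ┃┃
  ┃····█···█████····█··█·           ┃┃
  ┃█·█··█···█████········           ┃┃
  ┃··█·██·····██·█·██··█·           ┃┛
  ┃·█········█·██··█··█·█           ┃ 
  ┃·███·█··███···█····█··           ┃ 
  ┃····█··██····█··█···█·           ┃ 
  ┃████····█··█··█·█···█·           ┃ 
  ┃···█·██·███·········██           ┃ 
  ┃···█··█·····█·······█·           ┃ 
  ┃███████··██····█·█····           ┃ 
  ┃█···█·······█···██···█           ┃ 
  ┃                                 ┃ 


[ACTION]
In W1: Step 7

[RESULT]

  ┏━━━━━━━━━━━━━━━━━━━━━━━━━━━━━━━━━┓┃
  ┃ GameOfLife                      ┃┃
  ┠─────────────────────────────────┨┃
  ┃Gen: 7                           ┃┃
  ┃·█·█········███·······           ┃┃
  ┃·█·██····█·····█······           ┃┃
  ┃·██············█······           ┃┃
  ┃···············████···           ┃┛
  ┃███······██···██████··           ┃ 
  ┃·█···█·██······██·███·           ┃ 
  ┃··█··█··████····█··██·           ┃ 
  ┃·██··█··████·····███··           ┃ 
  ┃██····██···█·····█····           ┃ 
  ┃█··█··███··██·········           ┃ 
  ┃·█····███··█··········           ┃ 
  ┃·█····█···············           ┃ 
  ┃                                 ┃ 


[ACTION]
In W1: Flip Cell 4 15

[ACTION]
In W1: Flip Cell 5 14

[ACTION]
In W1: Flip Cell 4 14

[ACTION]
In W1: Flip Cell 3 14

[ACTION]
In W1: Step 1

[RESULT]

  ┏━━━━━━━━━━━━━━━━━━━━━━━━━━━━━━━━━┓┃
  ┃ GameOfLife                      ┃┃
  ┠─────────────────────────────────┨┃
  ┃Gen: 8                           ┃┃
  ┃···██········██·······           ┃┃
  ┃██·██········█·█······           ┃┃
  ┃·███·············█····           ┃┃
  ┃█·············█····█··           ┃┛
  ┃███·····██··········█·           ┃ 
  ┃█·····██···█··········           ┃ 
  ┃··█·██·····█····█·····           ┃ 
  ┃█·█··█······█···██·██·           ┃ 
  ┃█····█···········█····           ┃ 
  ┃█·█··█····███·········           ┃ 
  ┃███··█··█··██·········           ┃ 
  ┃······█···············           ┃ 
  ┃                                 ┃ 


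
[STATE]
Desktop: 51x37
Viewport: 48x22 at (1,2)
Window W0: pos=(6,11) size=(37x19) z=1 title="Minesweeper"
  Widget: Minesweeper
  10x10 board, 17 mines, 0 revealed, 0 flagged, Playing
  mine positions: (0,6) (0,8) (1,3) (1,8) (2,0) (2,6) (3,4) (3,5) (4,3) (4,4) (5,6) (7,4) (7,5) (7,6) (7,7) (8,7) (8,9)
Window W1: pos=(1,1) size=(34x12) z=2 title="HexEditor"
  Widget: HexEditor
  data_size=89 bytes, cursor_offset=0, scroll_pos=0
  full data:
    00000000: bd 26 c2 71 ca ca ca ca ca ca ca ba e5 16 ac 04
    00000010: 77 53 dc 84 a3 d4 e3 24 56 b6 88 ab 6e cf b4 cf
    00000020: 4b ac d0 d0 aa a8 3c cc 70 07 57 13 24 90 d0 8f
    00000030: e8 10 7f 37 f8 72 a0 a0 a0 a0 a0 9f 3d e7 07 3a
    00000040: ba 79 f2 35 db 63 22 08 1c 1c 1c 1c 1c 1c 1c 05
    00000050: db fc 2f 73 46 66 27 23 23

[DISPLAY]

┃ HexEditor                      ┃              
┠────────────────────────────────┨              
┃00000000  BD 26 c2 71 ca ca ca c┃              
┃00000010  77 53 dc 84 a3 d4 e3 2┃              
┃00000020  4b ac d0 d0 aa a8 3c c┃              
┃00000030  e8 10 7f 37 f8 72 a0 a┃              
┃00000040  ba 79 f2 35 db 63 22 0┃              
┃00000050  db fc 2f 73 46 66 27 2┃              
┃                                ┃              
┃                                ┃━━━━━━━┓      
┗━━━━━━━━━━━━━━━━━━━━━━━━━━━━━━━━┛       ┃      
     ┠───────────────────────────────────┨      
     ┃■■■■■■■■■■                         ┃      
     ┃■■■■■■■■■■                         ┃      
     ┃■■■■■■■■■■                         ┃      
     ┃■■■■■■■■■■                         ┃      
     ┃■■■■■■■■■■                         ┃      
     ┃■■■■■■■■■■                         ┃      
     ┃■■■■■■■■■■                         ┃      
     ┃■■■■■■■■■■                         ┃      
     ┃■■■■■■■■■■                         ┃      
     ┃■■■■■■■■■■                         ┃      


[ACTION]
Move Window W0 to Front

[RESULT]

┃ HexEditor                      ┃              
┠────────────────────────────────┨              
┃00000000  BD 26 c2 71 ca ca ca c┃              
┃00000010  77 53 dc 84 a3 d4 e3 2┃              
┃00000020  4b ac d0 d0 aa a8 3c c┃              
┃00000030  e8 10 7f 37 f8 72 a0 a┃              
┃00000040  ba 79 f2 35 db 63 22 0┃              
┃00000050  db fc 2f 73 46 66 27 2┃              
┃                                ┃              
┃    ┏━━━━━━━━━━━━━━━━━━━━━━━━━━━━━━━━━━━┓      
┗━━━━┃ Minesweeper                       ┃      
     ┠───────────────────────────────────┨      
     ┃■■■■■■■■■■                         ┃      
     ┃■■■■■■■■■■                         ┃      
     ┃■■■■■■■■■■                         ┃      
     ┃■■■■■■■■■■                         ┃      
     ┃■■■■■■■■■■                         ┃      
     ┃■■■■■■■■■■                         ┃      
     ┃■■■■■■■■■■                         ┃      
     ┃■■■■■■■■■■                         ┃      
     ┃■■■■■■■■■■                         ┃      
     ┃■■■■■■■■■■                         ┃      


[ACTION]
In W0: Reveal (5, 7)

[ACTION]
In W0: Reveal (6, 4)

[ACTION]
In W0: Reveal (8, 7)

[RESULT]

┃ HexEditor                      ┃              
┠────────────────────────────────┨              
┃00000000  BD 26 c2 71 ca ca ca c┃              
┃00000010  77 53 dc 84 a3 d4 e3 2┃              
┃00000020  4b ac d0 d0 aa a8 3c c┃              
┃00000030  e8 10 7f 37 f8 72 a0 a┃              
┃00000040  ba 79 f2 35 db 63 22 0┃              
┃00000050  db fc 2f 73 46 66 27 2┃              
┃                                ┃              
┃    ┏━━━━━━━━━━━━━━━━━━━━━━━━━━━━━━━━━━━┓      
┗━━━━┃ Minesweeper                       ┃      
     ┠───────────────────────────────────┨      
     ┃■■■■■■✹■✹■                         ┃      
     ┃■■■✹■■■■✹■                         ┃      
     ┃✹■■■■■✹■■■                         ┃      
     ┃■■■■✹✹■■■■                         ┃      
     ┃■■■✹✹■■■■■                         ┃      
     ┃■■■■■■✹1■■                         ┃      
     ┃■■■■2■■■■■                         ┃      
     ┃■■■■✹✹✹✹■■                         ┃      
     ┃■■■■■■■✹■✹                         ┃      
     ┃■■■■■■■■■■                         ┃      
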